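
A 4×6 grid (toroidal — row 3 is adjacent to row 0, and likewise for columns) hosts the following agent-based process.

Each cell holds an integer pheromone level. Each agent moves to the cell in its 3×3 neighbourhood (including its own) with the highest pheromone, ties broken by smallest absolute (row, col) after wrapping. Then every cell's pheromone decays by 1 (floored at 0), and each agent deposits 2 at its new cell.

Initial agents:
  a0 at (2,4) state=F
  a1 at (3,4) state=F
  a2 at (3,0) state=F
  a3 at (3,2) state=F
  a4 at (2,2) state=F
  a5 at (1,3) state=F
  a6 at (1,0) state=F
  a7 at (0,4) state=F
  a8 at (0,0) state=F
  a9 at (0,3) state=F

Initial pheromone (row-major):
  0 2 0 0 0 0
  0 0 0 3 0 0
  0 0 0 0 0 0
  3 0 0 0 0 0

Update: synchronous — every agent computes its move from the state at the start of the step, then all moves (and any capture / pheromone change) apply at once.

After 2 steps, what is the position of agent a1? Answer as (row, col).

t=1: a0@(1,3) a1@(0,3) a2@(3,0) a3@(0,1) a4@(1,3) a5@(1,3) a6@(0,1) a7@(1,3) a8@(3,0) a9@(1,3) | pheromone: 0 5 0 2 0 0 / 0 0 0 12 0 0 / 0 0 0 0 0 0 / 6 0 0 0 0 0
t=2: a0@(1,3) a1@(1,3) a2@(3,0) a3@(3,0) a4@(1,3) a5@(1,3) a6@(3,0) a7@(1,3) a8@(3,0) a9@(1,3) | pheromone: 0 4 0 1 0 0 / 0 0 0 23 0 0 / 0 0 0 0 0 0 / 13 0 0 0 0 0

(1, 3)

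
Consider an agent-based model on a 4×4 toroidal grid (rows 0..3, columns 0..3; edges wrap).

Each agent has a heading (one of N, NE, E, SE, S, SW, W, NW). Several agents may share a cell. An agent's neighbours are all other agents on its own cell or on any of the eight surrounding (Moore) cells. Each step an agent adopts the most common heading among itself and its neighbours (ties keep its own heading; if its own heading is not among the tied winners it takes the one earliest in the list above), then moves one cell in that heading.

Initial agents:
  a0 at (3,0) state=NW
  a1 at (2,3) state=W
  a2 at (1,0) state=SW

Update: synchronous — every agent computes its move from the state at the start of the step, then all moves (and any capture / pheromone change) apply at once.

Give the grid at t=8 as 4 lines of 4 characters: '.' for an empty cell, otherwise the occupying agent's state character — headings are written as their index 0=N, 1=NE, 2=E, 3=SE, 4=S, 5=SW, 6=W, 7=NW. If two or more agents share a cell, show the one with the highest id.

t=1: a0@(2,3):NW a1@(2,2):W a2@(2,3):SW
t=2: a0@(1,2):NW a1@(2,1):W a2@(3,2):SW
t=3: a0@(0,1):NW a1@(2,0):W a2@(0,1):SW
t=4: a0@(3,0):NW a1@(2,3):W a2@(1,0):SW
t=5: a0@(2,3):NW a1@(2,2):W a2@(2,3):SW
t=6: a0@(1,2):NW a1@(2,1):W a2@(3,2):SW
t=7: a0@(0,1):NW a1@(2,0):W a2@(0,1):SW
t=8: a0@(3,0):NW a1@(2,3):W a2@(1,0):SW

....
5...
...6
7...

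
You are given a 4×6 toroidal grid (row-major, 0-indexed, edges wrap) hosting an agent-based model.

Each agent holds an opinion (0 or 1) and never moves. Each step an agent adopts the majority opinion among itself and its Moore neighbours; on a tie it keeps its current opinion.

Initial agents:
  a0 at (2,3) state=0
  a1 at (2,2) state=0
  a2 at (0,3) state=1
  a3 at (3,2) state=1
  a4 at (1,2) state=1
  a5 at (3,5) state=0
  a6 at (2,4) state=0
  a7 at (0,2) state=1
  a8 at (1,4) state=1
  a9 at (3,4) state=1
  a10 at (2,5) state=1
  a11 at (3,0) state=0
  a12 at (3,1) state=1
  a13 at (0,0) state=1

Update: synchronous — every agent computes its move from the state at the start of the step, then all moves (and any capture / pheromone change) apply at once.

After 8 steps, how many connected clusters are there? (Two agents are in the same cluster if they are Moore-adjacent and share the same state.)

1

t=1: a0@(2,3):1 a1@(2,2):1 a2@(0,3):1 a3@(3,2):1 a4@(1,2):1 a5@(3,5):0 a6@(2,4):0 a7@(0,2):1 a8@(1,4):1 a9@(3,4):1 a10@(2,5):1 a11@(3,0):1 a12@(3,1):1 a13@(0,0):1
t=2: a0@(2,3):1 a1@(2,2):1 a2@(0,3):1 a3@(3,2):1 a4@(1,2):1 a5@(3,5):1 a6@(2,4):1 a7@(0,2):1 a8@(1,4):1 a9@(3,4):1 a10@(2,5):1 a11@(3,0):1 a12@(3,1):1 a13@(0,0):1
t=3: (unchanged — steady state)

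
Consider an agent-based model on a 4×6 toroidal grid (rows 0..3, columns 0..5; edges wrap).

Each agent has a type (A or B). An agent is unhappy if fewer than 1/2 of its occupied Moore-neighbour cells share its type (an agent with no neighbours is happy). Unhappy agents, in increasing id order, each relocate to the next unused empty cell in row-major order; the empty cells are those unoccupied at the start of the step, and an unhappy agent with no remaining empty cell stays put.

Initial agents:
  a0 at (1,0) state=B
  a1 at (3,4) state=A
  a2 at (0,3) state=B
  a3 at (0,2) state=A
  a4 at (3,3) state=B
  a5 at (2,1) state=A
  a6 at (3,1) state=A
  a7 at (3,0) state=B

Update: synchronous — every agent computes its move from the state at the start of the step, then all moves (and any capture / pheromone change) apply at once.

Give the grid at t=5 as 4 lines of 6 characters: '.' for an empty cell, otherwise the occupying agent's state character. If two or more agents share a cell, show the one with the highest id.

.A..BB
ABAAB.
......
......

t=1: a0@(0,0):B a1@(0,1):A a2@(0,4):B a3@(0,5):A a4@(1,1):B a5@(1,2):A a6@(3,1):A a7@(1,3):B
t=2: a0@(0,2):B a1@(0,1):A a2@(0,4):B a3@(0,3):A a4@(1,0):B a5@(1,4):A a6@(3,1):A a7@(1,3):B
t=3: a0@(0,0):B a1@(0,5):A a2@(1,1):B a3@(1,2):A a4@(1,5):B a5@(2,0):A a6@(3,1):A a7@(1,3):B
t=4: a0@(0,0):B a1@(0,1):A a2@(0,2):B a3@(0,3):A a4@(0,4):B a5@(1,0):A a6@(3,1):A a7@(1,4):B
t=5: a0@(0,5):B a1@(0,1):A a2@(1,1):B a3@(1,2):A a4@(0,4):B a5@(1,0):A a6@(1,3):A a7@(1,4):B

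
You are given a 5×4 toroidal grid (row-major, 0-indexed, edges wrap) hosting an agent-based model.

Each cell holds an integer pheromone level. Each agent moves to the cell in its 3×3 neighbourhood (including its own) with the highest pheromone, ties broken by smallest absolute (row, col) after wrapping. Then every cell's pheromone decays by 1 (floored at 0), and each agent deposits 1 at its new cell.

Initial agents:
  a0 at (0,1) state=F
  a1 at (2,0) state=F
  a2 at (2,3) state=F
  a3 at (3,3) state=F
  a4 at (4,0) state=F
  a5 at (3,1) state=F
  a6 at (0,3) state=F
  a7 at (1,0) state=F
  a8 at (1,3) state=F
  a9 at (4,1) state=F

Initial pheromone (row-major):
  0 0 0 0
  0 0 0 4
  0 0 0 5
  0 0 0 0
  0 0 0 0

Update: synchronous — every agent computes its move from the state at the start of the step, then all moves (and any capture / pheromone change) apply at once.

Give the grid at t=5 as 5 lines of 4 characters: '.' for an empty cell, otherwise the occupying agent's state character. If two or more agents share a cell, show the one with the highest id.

....
....
...F
....
....

t=1: a0@(0,0) a1@(2,3) a2@(2,3) a3@(2,3) a4@(0,0) a5@(2,0) a6@(1,3) a7@(2,3) a8@(2,3) a9@(0,0) | pheromone: 3 0 0 0 / 0 0 0 4 / 1 0 0 9 / 0 0 0 0 / 0 0 0 0
t=2: a0@(1,3) a1@(2,3) a2@(2,3) a3@(2,3) a4@(1,3) a5@(2,3) a6@(2,3) a7@(2,3) a8@(2,3) a9@(1,3) | pheromone: 2 0 0 0 / 0 0 0 6 / 0 0 0 15 / 0 0 0 0 / 0 0 0 0
t=3: a0@(2,3) a1@(2,3) a2@(2,3) a3@(2,3) a4@(2,3) a5@(2,3) a6@(2,3) a7@(2,3) a8@(2,3) a9@(2,3) | pheromone: 1 0 0 0 / 0 0 0 5 / 0 0 0 24 / 0 0 0 0 / 0 0 0 0
t=4: a0@(2,3) a1@(2,3) a2@(2,3) a3@(2,3) a4@(2,3) a5@(2,3) a6@(2,3) a7@(2,3) a8@(2,3) a9@(2,3) | pheromone: 0 0 0 0 / 0 0 0 4 / 0 0 0 33 / 0 0 0 0 / 0 0 0 0
t=5: a0@(2,3) a1@(2,3) a2@(2,3) a3@(2,3) a4@(2,3) a5@(2,3) a6@(2,3) a7@(2,3) a8@(2,3) a9@(2,3) | pheromone: 0 0 0 0 / 0 0 0 3 / 0 0 0 42 / 0 0 0 0 / 0 0 0 0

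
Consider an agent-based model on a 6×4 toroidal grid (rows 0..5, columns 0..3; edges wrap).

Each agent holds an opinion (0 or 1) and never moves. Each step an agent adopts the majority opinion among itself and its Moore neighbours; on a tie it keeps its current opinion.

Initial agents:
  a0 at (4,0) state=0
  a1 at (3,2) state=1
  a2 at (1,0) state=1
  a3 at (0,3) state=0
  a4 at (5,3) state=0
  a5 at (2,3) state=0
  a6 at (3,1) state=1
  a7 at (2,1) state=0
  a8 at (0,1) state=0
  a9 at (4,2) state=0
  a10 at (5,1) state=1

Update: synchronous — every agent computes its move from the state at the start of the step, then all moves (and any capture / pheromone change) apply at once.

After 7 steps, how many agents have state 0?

t=1: a0@(4,0):0 a1@(3,2):0 a2@(1,0):0 a3@(0,3):0 a4@(5,3):0 a5@(2,3):1 a6@(3,1):0 a7@(2,1):1 a8@(0,1):1 a9@(4,2):1 a10@(5,1):0
t=2: a0@(4,0):0 a1@(3,2):1 a2@(1,0):1 a3@(0,3):0 a4@(5,3):0 a5@(2,3):0 a6@(3,1):0 a7@(2,1):0 a8@(0,1):0 a9@(4,2):0 a10@(5,1):0
t=3: a0@(4,0):0 a1@(3,2):0 a2@(1,0):0 a3@(0,3):0 a4@(5,3):0 a5@(2,3):1 a6@(3,1):0 a7@(2,1):0 a8@(0,1):0 a9@(4,2):0 a10@(5,1):0
t=4: a0@(4,0):0 a1@(3,2):0 a2@(1,0):0 a3@(0,3):0 a4@(5,3):0 a5@(2,3):0 a6@(3,1):0 a7@(2,1):0 a8@(0,1):0 a9@(4,2):0 a10@(5,1):0
t=5: (unchanged — steady state)

11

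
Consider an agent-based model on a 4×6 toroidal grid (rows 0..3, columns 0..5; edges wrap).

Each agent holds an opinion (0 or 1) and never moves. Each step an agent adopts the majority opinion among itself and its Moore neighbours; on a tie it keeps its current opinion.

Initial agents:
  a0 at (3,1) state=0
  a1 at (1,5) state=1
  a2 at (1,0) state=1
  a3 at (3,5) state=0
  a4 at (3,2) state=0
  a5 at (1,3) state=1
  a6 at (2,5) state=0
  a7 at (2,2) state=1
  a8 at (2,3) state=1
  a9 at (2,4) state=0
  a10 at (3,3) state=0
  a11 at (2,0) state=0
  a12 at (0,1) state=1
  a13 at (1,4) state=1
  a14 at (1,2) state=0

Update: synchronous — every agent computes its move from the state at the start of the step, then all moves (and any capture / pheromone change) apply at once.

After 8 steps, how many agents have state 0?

t=1: a0@(3,1):0 a1@(1,5):1 a2@(1,0):1 a3@(3,5):0 a4@(3,2):0 a5@(1,3):1 a6@(2,5):0 a7@(2,2):0 a8@(2,3):1 a9@(2,4):0 a10@(3,3):0 a11@(2,0):0 a12@(0,1):0 a13@(1,4):1 a14@(1,2):1
t=2: a0@(3,1):0 a1@(1,5):1 a2@(1,0):0 a3@(3,5):0 a4@(3,2):0 a5@(1,3):1 a6@(2,5):0 a7@(2,2):0 a8@(2,3):1 a9@(2,4):0 a10@(3,3):0 a11@(2,0):0 a12@(0,1):0 a13@(1,4):1 a14@(1,2):1
t=3: a0@(3,1):0 a1@(1,5):0 a2@(1,0):0 a3@(3,5):0 a4@(3,2):0 a5@(1,3):1 a6@(2,5):0 a7@(2,2):0 a8@(2,3):1 a9@(2,4):0 a10@(3,3):0 a11@(2,0):0 a12@(0,1):0 a13@(1,4):1 a14@(1,2):1
t=4: (unchanged — steady state)

11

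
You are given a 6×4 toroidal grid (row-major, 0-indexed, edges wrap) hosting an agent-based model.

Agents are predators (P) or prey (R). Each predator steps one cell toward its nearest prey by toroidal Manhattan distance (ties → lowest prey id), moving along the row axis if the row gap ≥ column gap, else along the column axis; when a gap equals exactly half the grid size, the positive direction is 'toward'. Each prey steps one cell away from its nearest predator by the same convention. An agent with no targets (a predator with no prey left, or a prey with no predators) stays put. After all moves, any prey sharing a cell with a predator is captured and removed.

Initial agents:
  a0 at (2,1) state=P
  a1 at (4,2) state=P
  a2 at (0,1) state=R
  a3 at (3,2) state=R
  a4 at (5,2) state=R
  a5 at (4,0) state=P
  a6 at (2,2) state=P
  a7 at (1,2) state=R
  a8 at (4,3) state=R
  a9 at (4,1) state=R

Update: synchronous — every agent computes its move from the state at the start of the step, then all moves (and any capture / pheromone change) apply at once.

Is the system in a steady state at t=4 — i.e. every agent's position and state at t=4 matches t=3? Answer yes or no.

t=1: a0@(1,1):P a1@(3,2):P a2@(5,1):R a3@(2,2):R a4@(0,2):R a5@(4,3):P a6@(3,2):P a7@(0,2):R a8@(4,0):R a9@(4,0):R
t=2: a0@(0,1):P a1@(2,2):P a2@(4,1):R a3@(1,2):R a4@(5,2):R a5@(4,0):P a6@(2,2):P a7@(5,2):R a8@(4,1):R a9@(4,1):R
t=3: a0@(5,1):P a1@(1,2):P a2@(4,2):R a3@(0,2):R a4@(4,2):R a5@(4,1):P a6@(1,2):P a7@(4,2):R a8@(4,2):R a9@(4,2):R
t=4: a0@(4,1):P a1@(0,2):P a2@(4,3):R a3@(5,2):R a4@(4,3):R a5@(4,2):P a6@(0,2):P a7@(4,3):R a8@(4,3):R a9@(4,3):R

no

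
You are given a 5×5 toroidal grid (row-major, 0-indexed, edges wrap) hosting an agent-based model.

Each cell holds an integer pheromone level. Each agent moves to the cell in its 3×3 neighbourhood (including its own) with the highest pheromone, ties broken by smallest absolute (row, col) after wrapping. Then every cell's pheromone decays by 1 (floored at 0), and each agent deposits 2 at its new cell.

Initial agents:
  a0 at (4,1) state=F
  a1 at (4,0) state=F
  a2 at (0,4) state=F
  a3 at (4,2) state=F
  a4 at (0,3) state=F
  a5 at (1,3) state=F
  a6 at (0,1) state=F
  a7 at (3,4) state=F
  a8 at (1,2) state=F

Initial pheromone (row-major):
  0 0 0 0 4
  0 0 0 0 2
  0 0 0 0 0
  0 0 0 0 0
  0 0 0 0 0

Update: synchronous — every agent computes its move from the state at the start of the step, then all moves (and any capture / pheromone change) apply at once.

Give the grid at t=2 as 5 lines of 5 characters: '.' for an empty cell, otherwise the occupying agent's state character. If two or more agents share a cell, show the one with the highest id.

t=1: a0@(0,0) a1@(0,4) a2@(0,4) a3@(0,1) a4@(0,4) a5@(0,4) a6@(0,0) a7@(2,0) a8@(0,1) | pheromone: 4 4 0 0 11 / 0 0 0 0 1 / 2 0 0 0 0 / 0 0 0 0 0 / 0 0 0 0 0
t=2: a0@(0,4) a1@(0,4) a2@(0,4) a3@(0,0) a4@(0,4) a5@(0,4) a6@(0,4) a7@(2,0) a8@(0,0) | pheromone: 7 3 0 0 22 / 0 0 0 0 0 / 3 0 0 0 0 / 0 0 0 0 0 / 0 0 0 0 0

F...F
.....
F....
.....
.....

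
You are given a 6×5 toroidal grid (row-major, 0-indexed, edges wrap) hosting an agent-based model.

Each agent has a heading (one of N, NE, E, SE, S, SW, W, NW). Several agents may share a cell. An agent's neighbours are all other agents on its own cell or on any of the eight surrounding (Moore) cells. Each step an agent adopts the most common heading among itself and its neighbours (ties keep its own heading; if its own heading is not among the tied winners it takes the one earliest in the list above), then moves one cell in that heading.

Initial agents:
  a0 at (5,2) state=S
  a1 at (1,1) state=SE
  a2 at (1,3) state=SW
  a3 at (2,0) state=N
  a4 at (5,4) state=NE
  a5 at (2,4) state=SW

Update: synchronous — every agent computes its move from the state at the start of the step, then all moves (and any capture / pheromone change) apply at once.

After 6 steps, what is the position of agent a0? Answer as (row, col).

t=1: a0@(0,2):S a1@(2,2):SE a2@(2,2):SW a3@(1,0):N a4@(4,0):NE a5@(3,3):SW
t=2: a0@(1,2):S a1@(3,1):SW a2@(3,1):SW a3@(0,0):N a4@(3,1):NE a5@(4,2):SW
t=3: a0@(2,2):S a1@(4,0):SW a2@(4,0):SW a3@(5,0):N a4@(4,0):SW a5@(5,1):SW
t=4: a0@(3,2):S a1@(5,4):SW a2@(5,4):SW a3@(0,4):SW a4@(5,4):SW a5@(0,0):SW
t=5: a0@(4,2):S a1@(0,3):SW a2@(0,3):SW a3@(1,3):SW a4@(0,3):SW a5@(1,4):SW
t=6: a0@(5,2):S a1@(1,2):SW a2@(1,2):SW a3@(2,2):SW a4@(1,2):SW a5@(2,3):SW

(5, 2)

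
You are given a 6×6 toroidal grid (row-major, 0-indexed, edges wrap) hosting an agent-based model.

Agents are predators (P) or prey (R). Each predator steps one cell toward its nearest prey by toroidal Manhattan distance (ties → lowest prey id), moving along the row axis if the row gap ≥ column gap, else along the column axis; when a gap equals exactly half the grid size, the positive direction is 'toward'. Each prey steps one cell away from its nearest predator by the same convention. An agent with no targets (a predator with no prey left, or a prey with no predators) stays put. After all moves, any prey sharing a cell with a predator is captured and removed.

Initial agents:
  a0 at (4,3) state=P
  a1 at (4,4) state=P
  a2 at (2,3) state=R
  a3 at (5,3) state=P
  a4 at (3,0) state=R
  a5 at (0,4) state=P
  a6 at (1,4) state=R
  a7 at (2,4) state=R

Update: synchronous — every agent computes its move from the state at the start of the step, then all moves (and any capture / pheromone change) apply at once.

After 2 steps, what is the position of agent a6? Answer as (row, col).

(1, 4)

t=1: a0@(3,3):P a1@(3,4):P a2@(1,3):R a3@(0,3):P a4@(3,1):R a5@(1,4):P a6@(2,4):R
t=2: a0@(2,3):P a1@(2,4):P a3@(1,3):P a4@(3,0):R a5@(1,3):P a6@(1,4):R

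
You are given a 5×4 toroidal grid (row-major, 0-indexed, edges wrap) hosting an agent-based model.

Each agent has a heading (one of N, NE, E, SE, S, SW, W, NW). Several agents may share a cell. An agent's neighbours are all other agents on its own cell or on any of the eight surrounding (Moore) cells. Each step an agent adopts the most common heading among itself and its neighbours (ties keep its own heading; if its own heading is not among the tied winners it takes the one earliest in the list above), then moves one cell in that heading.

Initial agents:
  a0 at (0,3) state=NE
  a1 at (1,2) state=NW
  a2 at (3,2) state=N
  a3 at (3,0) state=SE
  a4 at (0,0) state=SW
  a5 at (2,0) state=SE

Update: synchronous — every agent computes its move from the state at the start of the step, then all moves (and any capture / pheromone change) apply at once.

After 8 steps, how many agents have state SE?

t=1: a0@(4,0):NE a1@(0,1):NW a2@(2,2):N a3@(4,1):SE a4@(1,3):SW a5@(3,1):SE
t=2: a0@(0,1):SE a1@(4,0):NW a2@(1,2):N a3@(0,2):SE a4@(2,2):SW a5@(4,2):SE
t=3: a0@(1,2):SE a1@(3,3):NW a2@(2,3):SE a3@(1,3):SE a4@(3,1):SW a5@(0,3):SE
t=4: a0@(2,3):SE a1@(2,2):NW a2@(3,0):SE a3@(2,0):SE a4@(4,0):SW a5@(1,0):SE
t=5: a0@(3,0):SE a1@(1,1):NW a2@(4,1):SE a3@(3,1):SE a4@(0,3):SW a5@(2,1):SE
t=6: a0@(4,1):SE a1@(0,0):NW a2@(0,2):SE a3@(4,2):SE a4@(1,2):SW a5@(3,2):SE
t=7: a0@(0,2):SE a1@(4,3):NW a2@(1,3):SE a3@(0,3):SE a4@(2,1):SW a5@(4,3):SE
t=8: a0@(1,3):SE a1@(0,0):SE a2@(2,0):SE a3@(1,0):SE a4@(3,0):SW a5@(0,0):SE

5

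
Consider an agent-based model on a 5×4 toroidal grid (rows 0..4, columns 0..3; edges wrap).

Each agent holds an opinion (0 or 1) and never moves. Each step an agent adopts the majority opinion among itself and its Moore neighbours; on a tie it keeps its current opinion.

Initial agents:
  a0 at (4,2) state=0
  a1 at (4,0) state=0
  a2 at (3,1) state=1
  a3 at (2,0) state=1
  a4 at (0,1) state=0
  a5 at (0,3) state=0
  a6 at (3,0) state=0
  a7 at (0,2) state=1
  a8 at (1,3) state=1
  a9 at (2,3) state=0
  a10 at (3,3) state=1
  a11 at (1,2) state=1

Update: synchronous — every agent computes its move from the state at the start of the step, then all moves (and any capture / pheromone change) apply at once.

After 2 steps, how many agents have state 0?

t=1: a0@(4,2):0 a1@(4,0):0 a2@(3,1):0 a3@(2,0):1 a4@(0,1):0 a5@(0,3):0 a6@(3,0):0 a7@(0,2):1 a8@(1,3):1 a9@(2,3):1 a10@(3,3):0 a11@(1,2):1
t=2: (unchanged — steady state)

7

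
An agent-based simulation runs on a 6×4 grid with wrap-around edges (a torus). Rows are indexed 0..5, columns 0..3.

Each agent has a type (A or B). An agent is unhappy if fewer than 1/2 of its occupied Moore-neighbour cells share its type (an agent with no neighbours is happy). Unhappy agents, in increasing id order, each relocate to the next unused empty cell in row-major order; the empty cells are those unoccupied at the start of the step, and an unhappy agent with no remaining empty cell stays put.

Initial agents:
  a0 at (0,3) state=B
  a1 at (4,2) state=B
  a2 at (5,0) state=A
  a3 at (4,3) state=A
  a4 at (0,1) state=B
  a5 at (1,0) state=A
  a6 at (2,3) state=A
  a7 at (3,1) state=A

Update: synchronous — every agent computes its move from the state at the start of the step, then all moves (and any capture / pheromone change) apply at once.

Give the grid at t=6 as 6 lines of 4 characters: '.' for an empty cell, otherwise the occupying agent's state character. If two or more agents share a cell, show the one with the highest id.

.BBA
B...
A.AA
....
...A
....

t=1: a0@(0,0):B a1@(0,2):B a2@(1,1):A a3@(4,3):A a4@(1,2):B a5@(1,3):A a6@(2,3):A a7@(2,0):A
t=2: a0@(0,1):B a1@(0,3):B a2@(1,0):A a3@(4,3):A a4@(2,1):B a5@(2,2):A a6@(2,3):A a7@(2,0):A
t=3: a0@(0,0):B a1@(0,2):B a2@(1,1):A a3@(4,3):A a4@(1,2):B a5@(2,2):A a6@(2,3):A a7@(2,0):A
t=4: a0@(0,1):B a1@(0,2):B a2@(0,3):A a3@(4,3):A a4@(1,0):B a5@(2,2):A a6@(2,3):A a7@(2,0):A
t=5: a0@(0,1):B a1@(0,2):B a2@(0,0):A a3@(4,3):A a4@(1,1):B a5@(2,2):A a6@(2,3):A a7@(2,0):A
t=6: a0@(0,1):B a1@(0,2):B a2@(0,3):A a3@(4,3):A a4@(1,0):B a5@(2,2):A a6@(2,3):A a7@(2,0):A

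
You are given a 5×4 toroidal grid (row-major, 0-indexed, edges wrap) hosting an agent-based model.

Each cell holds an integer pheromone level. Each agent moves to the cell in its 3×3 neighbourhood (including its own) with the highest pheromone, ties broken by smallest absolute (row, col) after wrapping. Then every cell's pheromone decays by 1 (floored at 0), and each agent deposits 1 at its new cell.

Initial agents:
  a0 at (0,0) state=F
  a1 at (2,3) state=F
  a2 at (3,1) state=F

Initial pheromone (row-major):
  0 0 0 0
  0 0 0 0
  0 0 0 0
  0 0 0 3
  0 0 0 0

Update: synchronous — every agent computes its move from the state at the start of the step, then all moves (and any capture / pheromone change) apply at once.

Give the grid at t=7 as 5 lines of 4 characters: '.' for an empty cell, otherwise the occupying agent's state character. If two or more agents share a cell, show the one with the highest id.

F...
....
....
...F
....

t=1: a0@(0,0) a1@(3,3) a2@(2,0) | pheromone: 1 0 0 0 / 0 0 0 0 / 1 0 0 0 / 0 0 0 3 / 0 0 0 0
t=2: a0@(0,0) a1@(3,3) a2@(3,3) | pheromone: 1 0 0 0 / 0 0 0 0 / 0 0 0 0 / 0 0 0 4 / 0 0 0 0
t=3: a0@(0,0) a1@(3,3) a2@(3,3) | pheromone: 1 0 0 0 / 0 0 0 0 / 0 0 0 0 / 0 0 0 5 / 0 0 0 0
t=4: a0@(0,0) a1@(3,3) a2@(3,3) | pheromone: 1 0 0 0 / 0 0 0 0 / 0 0 0 0 / 0 0 0 6 / 0 0 0 0
t=5: a0@(0,0) a1@(3,3) a2@(3,3) | pheromone: 1 0 0 0 / 0 0 0 0 / 0 0 0 0 / 0 0 0 7 / 0 0 0 0
t=6: a0@(0,0) a1@(3,3) a2@(3,3) | pheromone: 1 0 0 0 / 0 0 0 0 / 0 0 0 0 / 0 0 0 8 / 0 0 0 0
t=7: a0@(0,0) a1@(3,3) a2@(3,3) | pheromone: 1 0 0 0 / 0 0 0 0 / 0 0 0 0 / 0 0 0 9 / 0 0 0 0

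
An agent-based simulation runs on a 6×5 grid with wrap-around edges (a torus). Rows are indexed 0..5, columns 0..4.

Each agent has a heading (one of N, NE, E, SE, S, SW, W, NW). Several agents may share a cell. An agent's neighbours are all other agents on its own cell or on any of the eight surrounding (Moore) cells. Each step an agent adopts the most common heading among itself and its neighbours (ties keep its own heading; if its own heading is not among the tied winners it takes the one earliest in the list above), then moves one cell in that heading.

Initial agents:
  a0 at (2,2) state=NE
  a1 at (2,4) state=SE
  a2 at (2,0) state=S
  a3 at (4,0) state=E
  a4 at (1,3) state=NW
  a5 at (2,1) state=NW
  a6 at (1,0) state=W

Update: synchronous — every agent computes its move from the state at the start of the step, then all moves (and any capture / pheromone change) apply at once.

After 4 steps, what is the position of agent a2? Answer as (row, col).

t=1: a0@(1,1):NW a1@(3,0):SE a2@(3,0):S a3@(4,1):E a4@(0,2):NW a5@(1,0):NW a6@(1,4):W
t=2: a0@(0,0):NW a1@(4,1):SE a2@(4,0):S a3@(4,2):E a4@(5,1):NW a5@(0,4):NW a6@(1,3):W
t=3: a0@(5,4):NW a1@(5,2):SE a2@(5,0):S a3@(4,3):E a4@(4,0):NW a5@(5,3):NW a6@(1,2):W
t=4: a0@(4,3):NW a1@(0,3):SE a2@(4,4):NW a3@(3,2):NW a4@(3,4):NW a5@(4,2):NW a6@(1,1):W

(4, 4)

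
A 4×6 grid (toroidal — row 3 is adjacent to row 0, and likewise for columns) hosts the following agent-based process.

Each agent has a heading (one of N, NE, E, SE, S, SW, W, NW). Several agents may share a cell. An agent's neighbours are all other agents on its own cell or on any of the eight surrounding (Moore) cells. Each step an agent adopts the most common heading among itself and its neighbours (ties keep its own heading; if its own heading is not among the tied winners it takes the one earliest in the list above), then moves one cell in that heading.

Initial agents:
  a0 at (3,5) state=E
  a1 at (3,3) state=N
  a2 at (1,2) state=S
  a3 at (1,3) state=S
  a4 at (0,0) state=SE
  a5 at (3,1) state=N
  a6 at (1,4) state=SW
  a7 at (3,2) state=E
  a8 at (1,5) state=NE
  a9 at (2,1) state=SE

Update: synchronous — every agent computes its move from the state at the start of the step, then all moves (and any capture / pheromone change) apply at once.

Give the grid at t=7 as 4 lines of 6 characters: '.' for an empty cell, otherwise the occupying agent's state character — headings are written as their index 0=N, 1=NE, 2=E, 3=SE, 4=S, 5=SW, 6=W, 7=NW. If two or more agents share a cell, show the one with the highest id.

t=1: a0@(3,0):E a1@(2,3):N a2@(2,2):S a3@(2,3):S a4@(1,1):SE a5@(0,2):SE a6@(2,3):SW a7@(2,2):N a8@(0,0):NE a9@(3,2):SE
t=2: a0@(3,1):E a1@(1,3):N a2@(3,2):S a3@(3,3):S a4@(2,2):SE a5@(1,3):SE a6@(1,3):N a7@(1,2):N a8@(3,1):NE a9@(0,3):SE
t=3: a0@(3,2):E a1@(0,3):N a2@(0,2):S a3@(0,3):S a4@(1,2):N a5@(2,4):SE a6@(0,3):N a7@(0,2):N a8@(2,2):NE a9@(3,3):N
t=4: a0@(2,2):N a1@(3,3):N a2@(3,2):N a3@(3,3):N a4@(0,2):N a5@(3,5):SE a6@(3,3):N a7@(3,2):N a8@(1,2):N a9@(2,3):N
t=5: a0@(1,2):N a1@(2,3):N a2@(2,2):N a3@(2,3):N a4@(3,2):N a5@(0,0):SE a6@(2,3):N a7@(2,2):N a8@(0,2):N a9@(1,3):N
t=6: a0@(0,2):N a1@(1,3):N a2@(1,2):N a3@(1,3):N a4@(2,2):N a5@(1,1):SE a6@(1,3):N a7@(1,2):N a8@(3,2):N a9@(0,3):N
t=7: a0@(3,2):N a1@(0,3):N a2@(0,2):N a3@(0,3):N a4@(1,2):N a5@(0,1):N a6@(0,3):N a7@(0,2):N a8@(2,2):N a9@(3,3):N

.000..
..0...
..0...
..00..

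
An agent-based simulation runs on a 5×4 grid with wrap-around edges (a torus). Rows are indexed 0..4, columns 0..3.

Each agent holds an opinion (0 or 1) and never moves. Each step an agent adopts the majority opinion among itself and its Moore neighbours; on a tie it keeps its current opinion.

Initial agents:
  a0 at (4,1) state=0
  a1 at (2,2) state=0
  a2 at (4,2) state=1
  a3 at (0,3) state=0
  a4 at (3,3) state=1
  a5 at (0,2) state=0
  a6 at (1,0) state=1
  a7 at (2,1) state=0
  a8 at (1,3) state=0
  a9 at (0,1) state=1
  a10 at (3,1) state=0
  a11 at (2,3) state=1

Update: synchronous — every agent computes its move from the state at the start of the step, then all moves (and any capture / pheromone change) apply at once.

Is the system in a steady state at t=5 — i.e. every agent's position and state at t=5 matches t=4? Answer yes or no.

no

t=1: a0@(4,1):0 a1@(2,2):0 a2@(4,2):0 a3@(0,3):0 a4@(3,3):1 a5@(0,2):0 a6@(1,0):1 a7@(2,1):0 a8@(1,3):0 a9@(0,1):1 a10@(3,1):0 a11@(2,3):1
t=2: a0@(4,1):0 a1@(2,2):0 a2@(4,2):0 a3@(0,3):0 a4@(3,3):1 a5@(0,2):0 a6@(1,0):1 a7@(2,1):0 a8@(1,3):0 a9@(0,1):0 a10@(3,1):0 a11@(2,3):1
t=3: a0@(4,1):0 a1@(2,2):0 a2@(4,2):0 a3@(0,3):0 a4@(3,3):1 a5@(0,2):0 a6@(1,0):0 a7@(2,1):0 a8@(1,3):0 a9@(0,1):0 a10@(3,1):0 a11@(2,3):1
t=4: a0@(4,1):0 a1@(2,2):0 a2@(4,2):0 a3@(0,3):0 a4@(3,3):1 a5@(0,2):0 a6@(1,0):0 a7@(2,1):0 a8@(1,3):0 a9@(0,1):0 a10@(3,1):0 a11@(2,3):0
t=5: a0@(4,1):0 a1@(2,2):0 a2@(4,2):0 a3@(0,3):0 a4@(3,3):0 a5@(0,2):0 a6@(1,0):0 a7@(2,1):0 a8@(1,3):0 a9@(0,1):0 a10@(3,1):0 a11@(2,3):0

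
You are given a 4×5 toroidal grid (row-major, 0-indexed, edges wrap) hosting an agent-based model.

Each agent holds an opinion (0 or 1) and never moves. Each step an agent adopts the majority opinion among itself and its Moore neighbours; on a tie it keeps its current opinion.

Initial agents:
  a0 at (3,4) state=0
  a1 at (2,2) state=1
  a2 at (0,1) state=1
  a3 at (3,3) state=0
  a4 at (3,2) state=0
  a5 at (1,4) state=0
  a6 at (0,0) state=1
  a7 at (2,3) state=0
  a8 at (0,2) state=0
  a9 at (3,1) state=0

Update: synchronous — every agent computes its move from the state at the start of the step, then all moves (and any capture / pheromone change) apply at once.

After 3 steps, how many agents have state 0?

t=1: a0@(3,4):0 a1@(2,2):0 a2@(0,1):0 a3@(3,3):0 a4@(3,2):0 a5@(1,4):0 a6@(0,0):0 a7@(2,3):0 a8@(0,2):0 a9@(3,1):0
t=2: (unchanged — steady state)

10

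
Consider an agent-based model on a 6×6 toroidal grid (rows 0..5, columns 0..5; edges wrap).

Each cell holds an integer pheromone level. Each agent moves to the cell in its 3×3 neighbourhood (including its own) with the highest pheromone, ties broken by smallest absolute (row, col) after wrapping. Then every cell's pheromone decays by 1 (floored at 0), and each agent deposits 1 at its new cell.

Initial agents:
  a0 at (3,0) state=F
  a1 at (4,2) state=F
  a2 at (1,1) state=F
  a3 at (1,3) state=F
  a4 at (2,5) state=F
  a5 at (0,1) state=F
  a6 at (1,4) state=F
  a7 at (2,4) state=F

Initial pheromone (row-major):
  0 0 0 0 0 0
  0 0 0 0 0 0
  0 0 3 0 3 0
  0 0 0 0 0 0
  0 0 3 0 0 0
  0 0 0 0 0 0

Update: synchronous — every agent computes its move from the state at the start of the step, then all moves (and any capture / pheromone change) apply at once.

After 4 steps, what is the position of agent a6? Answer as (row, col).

t=1: a0@(2,0) a1@(4,2) a2@(2,2) a3@(2,2) a4@(2,4) a5@(0,0) a6@(2,4) a7@(2,4) | pheromone: 1 0 0 0 0 0 / 0 0 0 0 0 0 / 1 0 4 0 5 0 / 0 0 0 0 0 0 / 0 0 3 0 0 0 / 0 0 0 0 0 0
t=2: a0@(2,0) a1@(4,2) a2@(2,2) a3@(2,2) a4@(2,4) a5@(0,0) a6@(2,4) a7@(2,4) | pheromone: 1 0 0 0 0 0 / 0 0 0 0 0 0 / 1 0 5 0 7 0 / 0 0 0 0 0 0 / 0 0 3 0 0 0 / 0 0 0 0 0 0
t=3: a0@(2,0) a1@(4,2) a2@(2,2) a3@(2,2) a4@(2,4) a5@(0,0) a6@(2,4) a7@(2,4) | pheromone: 1 0 0 0 0 0 / 0 0 0 0 0 0 / 1 0 6 0 9 0 / 0 0 0 0 0 0 / 0 0 3 0 0 0 / 0 0 0 0 0 0
t=4: a0@(2,0) a1@(4,2) a2@(2,2) a3@(2,2) a4@(2,4) a5@(0,0) a6@(2,4) a7@(2,4) | pheromone: 1 0 0 0 0 0 / 0 0 0 0 0 0 / 1 0 7 0 11 0 / 0 0 0 0 0 0 / 0 0 3 0 0 0 / 0 0 0 0 0 0

(2, 4)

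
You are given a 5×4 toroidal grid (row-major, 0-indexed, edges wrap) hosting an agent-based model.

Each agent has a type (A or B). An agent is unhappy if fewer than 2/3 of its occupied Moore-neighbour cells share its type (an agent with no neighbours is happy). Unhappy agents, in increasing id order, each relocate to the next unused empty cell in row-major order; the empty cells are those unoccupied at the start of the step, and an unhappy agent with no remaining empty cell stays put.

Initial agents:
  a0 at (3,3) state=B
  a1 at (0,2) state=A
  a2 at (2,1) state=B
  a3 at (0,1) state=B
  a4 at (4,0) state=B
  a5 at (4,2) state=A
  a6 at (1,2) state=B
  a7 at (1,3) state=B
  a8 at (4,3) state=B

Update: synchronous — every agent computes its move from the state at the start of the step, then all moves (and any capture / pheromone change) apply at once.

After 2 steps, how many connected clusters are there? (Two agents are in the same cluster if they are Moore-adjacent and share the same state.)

3

t=1: a0@(3,3):B a1@(0,0):A a2@(2,1):B a3@(0,3):B a4@(4,0):B a5@(1,0):A a6@(1,2):B a7@(1,1):B a8@(2,0):B
t=2: a0@(3,3):B a1@(0,1):A a2@(2,1):B a3@(0,2):B a4@(4,0):B a5@(1,3):A a6@(1,2):B a7@(2,2):B a8@(2,0):B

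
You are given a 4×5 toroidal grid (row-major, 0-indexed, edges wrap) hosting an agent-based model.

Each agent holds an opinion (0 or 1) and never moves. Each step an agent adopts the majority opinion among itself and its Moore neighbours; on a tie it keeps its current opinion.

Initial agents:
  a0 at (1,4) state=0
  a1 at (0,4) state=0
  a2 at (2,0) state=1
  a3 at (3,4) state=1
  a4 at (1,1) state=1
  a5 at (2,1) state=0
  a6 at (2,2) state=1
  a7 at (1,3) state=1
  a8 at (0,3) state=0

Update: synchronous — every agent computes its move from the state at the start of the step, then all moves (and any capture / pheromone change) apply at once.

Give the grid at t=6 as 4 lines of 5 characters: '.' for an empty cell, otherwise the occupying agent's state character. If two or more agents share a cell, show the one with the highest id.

t=1: a0@(1,4):0 a1@(0,4):0 a2@(2,0):1 a3@(3,4):1 a4@(1,1):1 a5@(2,1):1 a6@(2,2):1 a7@(1,3):0 a8@(0,3):0
t=2: (unchanged — steady state)

...00
.1.00
111..
....1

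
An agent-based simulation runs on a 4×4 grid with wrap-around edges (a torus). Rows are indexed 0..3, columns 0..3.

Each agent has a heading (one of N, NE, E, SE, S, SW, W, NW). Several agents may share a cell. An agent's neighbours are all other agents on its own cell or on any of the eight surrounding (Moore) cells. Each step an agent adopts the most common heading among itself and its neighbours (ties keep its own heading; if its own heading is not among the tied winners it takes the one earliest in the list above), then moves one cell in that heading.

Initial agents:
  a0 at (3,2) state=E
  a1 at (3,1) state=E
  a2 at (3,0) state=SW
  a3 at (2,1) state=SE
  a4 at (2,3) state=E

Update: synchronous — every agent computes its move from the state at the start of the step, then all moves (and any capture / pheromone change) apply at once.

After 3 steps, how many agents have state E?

5

t=1: a0@(3,3):E a1@(3,2):E a2@(3,1):E a3@(2,2):E a4@(2,0):E
t=2: a0@(3,0):E a1@(3,3):E a2@(3,2):E a3@(2,3):E a4@(2,1):E
t=3: a0@(3,1):E a1@(3,0):E a2@(3,3):E a3@(2,0):E a4@(2,2):E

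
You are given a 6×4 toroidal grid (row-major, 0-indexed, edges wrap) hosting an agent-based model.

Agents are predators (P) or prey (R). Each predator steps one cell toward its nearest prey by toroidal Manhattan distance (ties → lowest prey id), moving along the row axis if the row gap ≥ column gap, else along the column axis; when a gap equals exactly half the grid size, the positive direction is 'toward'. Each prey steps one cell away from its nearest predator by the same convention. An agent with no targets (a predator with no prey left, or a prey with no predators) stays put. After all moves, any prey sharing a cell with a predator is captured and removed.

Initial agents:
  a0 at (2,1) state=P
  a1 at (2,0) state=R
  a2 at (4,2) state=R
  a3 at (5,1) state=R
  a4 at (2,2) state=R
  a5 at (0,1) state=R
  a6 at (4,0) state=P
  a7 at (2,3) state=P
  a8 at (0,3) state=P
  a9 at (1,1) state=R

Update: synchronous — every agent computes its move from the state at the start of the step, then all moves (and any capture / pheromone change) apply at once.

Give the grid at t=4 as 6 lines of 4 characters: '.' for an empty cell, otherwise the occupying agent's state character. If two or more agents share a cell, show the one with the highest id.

....
....
....
.PP.
.P..
...R

t=1: a0@(2,0):P a1@(2,3):R a2@(4,1):R a3@(0,1):R a4@(2,3):R a5@(5,1):R a6@(3,0):P a7@(2,0):P a8@(0,0):P a9@(0,1):R
t=2: a0@(2,3):P a1@(2,2):R a2@(5,1):R a3@(0,2):R a4@(2,2):R a5@(4,1):R a6@(2,0):P a7@(2,3):P a8@(0,1):P a9@(0,2):R
t=3: a0@(2,2):P a2@(4,1):R a3@(0,3):R a5@(3,1):R a6@(2,1):P a7@(2,2):P a8@(5,1):P a9@(0,3):R
t=4: a0@(3,2):P a3@(5,3):R a6@(3,1):P a7@(3,2):P a8@(4,1):P a9@(5,3):R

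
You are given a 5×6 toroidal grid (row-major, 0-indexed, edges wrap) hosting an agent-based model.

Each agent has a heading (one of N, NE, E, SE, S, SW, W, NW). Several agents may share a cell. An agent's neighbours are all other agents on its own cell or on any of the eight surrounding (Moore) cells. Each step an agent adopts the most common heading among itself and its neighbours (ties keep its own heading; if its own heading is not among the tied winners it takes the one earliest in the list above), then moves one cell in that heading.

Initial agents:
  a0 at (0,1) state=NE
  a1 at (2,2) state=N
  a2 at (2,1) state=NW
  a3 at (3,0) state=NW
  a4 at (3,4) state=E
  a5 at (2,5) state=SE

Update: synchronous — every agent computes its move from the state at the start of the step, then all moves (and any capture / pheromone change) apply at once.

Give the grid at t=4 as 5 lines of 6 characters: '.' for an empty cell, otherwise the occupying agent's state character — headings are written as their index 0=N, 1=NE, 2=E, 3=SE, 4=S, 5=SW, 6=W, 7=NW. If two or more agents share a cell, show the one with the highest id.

t=1: a0@(4,2):NE a1@(1,2):N a2@(1,0):NW a3@(2,5):NW a4@(3,5):E a5@(3,0):SE
t=2: a0@(3,3):NE a1@(0,2):N a2@(0,5):NW a3@(1,4):NW a4@(3,0):E a5@(4,1):SE
t=3: a0@(2,4):NE a1@(4,2):N a2@(4,4):NW a3@(0,3):NW a4@(3,1):E a5@(0,2):SE
t=4: a0@(1,5):NE a1@(3,2):N a2@(3,3):NW a3@(4,2):NW a4@(3,2):E a5@(1,3):SE

......
...3.1
......
..27..
..7...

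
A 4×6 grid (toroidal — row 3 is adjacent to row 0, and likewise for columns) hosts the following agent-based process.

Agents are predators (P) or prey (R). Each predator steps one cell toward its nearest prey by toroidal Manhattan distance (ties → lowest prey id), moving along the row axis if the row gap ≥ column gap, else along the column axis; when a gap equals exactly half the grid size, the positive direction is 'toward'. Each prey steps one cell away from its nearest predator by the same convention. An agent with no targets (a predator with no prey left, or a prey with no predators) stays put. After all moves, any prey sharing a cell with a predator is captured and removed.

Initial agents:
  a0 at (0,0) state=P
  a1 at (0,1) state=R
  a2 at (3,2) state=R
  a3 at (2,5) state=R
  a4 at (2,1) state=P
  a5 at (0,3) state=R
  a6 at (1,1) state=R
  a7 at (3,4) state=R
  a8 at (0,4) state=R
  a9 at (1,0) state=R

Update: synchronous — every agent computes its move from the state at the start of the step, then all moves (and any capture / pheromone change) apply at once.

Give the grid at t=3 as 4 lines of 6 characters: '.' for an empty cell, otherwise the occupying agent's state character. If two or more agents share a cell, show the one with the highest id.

t=1: a0@(0,1):P a1@(0,2):R a2@(0,2):R a3@(2,4):R a4@(1,1):P a5@(0,2):R a7@(3,3):R a8@(0,3):R a9@(2,0):R
t=2: a0@(0,2):P a1@(0,3):R a2@(0,3):R a3@(2,3):R a4@(0,1):P a5@(0,3):R a7@(3,4):R a8@(0,4):R a9@(3,0):R
t=3: a0@(0,3):P a1@(0,4):R a2@(0,4):R a3@(1,3):R a4@(0,2):P a5@(0,4):R a7@(3,5):R a8@(0,5):R a9@(2,0):R

..PPRR
...R..
R.....
.....R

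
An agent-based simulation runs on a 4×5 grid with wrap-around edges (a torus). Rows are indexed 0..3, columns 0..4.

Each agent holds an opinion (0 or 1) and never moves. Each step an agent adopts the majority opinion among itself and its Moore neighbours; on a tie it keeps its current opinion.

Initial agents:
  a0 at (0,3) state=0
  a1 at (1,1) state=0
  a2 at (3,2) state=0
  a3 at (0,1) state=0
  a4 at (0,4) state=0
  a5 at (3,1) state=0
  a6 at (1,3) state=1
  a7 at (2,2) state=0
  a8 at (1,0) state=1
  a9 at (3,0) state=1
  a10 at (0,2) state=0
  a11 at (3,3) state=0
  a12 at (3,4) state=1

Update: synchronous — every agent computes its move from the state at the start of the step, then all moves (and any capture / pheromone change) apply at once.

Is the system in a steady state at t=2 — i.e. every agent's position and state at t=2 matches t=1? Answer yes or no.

no

t=1: a0@(0,3):0 a1@(1,1):0 a2@(3,2):0 a3@(0,1):0 a4@(0,4):1 a5@(3,1):0 a6@(1,3):0 a7@(2,2):0 a8@(1,0):0 a9@(3,0):0 a10@(0,2):0 a11@(3,3):0 a12@(3,4):0
t=2: a0@(0,3):0 a1@(1,1):0 a2@(3,2):0 a3@(0,1):0 a4@(0,4):0 a5@(3,1):0 a6@(1,3):0 a7@(2,2):0 a8@(1,0):0 a9@(3,0):0 a10@(0,2):0 a11@(3,3):0 a12@(3,4):0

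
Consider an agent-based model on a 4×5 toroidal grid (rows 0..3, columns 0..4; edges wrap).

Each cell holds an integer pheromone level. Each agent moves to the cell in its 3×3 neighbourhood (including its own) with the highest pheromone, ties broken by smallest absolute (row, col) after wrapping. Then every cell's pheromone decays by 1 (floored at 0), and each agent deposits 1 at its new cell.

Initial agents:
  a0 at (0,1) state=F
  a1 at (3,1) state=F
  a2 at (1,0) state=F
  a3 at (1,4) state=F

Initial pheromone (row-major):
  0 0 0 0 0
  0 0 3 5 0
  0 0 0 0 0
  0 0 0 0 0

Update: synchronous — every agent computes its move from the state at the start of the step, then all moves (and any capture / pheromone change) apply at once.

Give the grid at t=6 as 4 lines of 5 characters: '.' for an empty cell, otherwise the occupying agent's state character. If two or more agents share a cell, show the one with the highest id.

F....
...F.
.....
.....

t=1: a0@(1,2) a1@(0,0) a2@(0,0) a3@(1,3) | pheromone: 2 0 0 0 0 / 0 0 3 5 0 / 0 0 0 0 0 / 0 0 0 0 0
t=2: a0@(1,3) a1@(0,0) a2@(0,0) a3@(1,3) | pheromone: 3 0 0 0 0 / 0 0 2 6 0 / 0 0 0 0 0 / 0 0 0 0 0
t=3: a0@(1,3) a1@(0,0) a2@(0,0) a3@(1,3) | pheromone: 4 0 0 0 0 / 0 0 1 7 0 / 0 0 0 0 0 / 0 0 0 0 0
t=4: a0@(1,3) a1@(0,0) a2@(0,0) a3@(1,3) | pheromone: 5 0 0 0 0 / 0 0 0 8 0 / 0 0 0 0 0 / 0 0 0 0 0
t=5: a0@(1,3) a1@(0,0) a2@(0,0) a3@(1,3) | pheromone: 6 0 0 0 0 / 0 0 0 9 0 / 0 0 0 0 0 / 0 0 0 0 0
t=6: a0@(1,3) a1@(0,0) a2@(0,0) a3@(1,3) | pheromone: 7 0 0 0 0 / 0 0 0 10 0 / 0 0 0 0 0 / 0 0 0 0 0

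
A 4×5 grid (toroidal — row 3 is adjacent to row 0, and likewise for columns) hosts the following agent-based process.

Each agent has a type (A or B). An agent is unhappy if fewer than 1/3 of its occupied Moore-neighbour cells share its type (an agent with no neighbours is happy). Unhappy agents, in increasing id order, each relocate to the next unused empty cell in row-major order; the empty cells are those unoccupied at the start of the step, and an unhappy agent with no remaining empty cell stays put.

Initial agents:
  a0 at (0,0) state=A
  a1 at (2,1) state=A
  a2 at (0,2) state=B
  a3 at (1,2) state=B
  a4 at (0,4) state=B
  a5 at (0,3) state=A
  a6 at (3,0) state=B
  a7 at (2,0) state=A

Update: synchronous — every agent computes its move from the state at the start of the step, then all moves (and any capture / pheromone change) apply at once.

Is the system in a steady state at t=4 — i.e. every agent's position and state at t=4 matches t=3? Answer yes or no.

t=1: a0@(0,1):A a1@(2,1):A a2@(0,2):B a3@(1,2):B a4@(0,4):B a5@(1,0):A a6@(1,1):B a7@(2,0):A
t=2: a0@(0,0):A a1@(2,1):A a2@(0,2):B a3@(1,2):B a4@(0,3):B a5@(1,0):A a6@(1,1):B a7@(2,0):A
t=3: (unchanged — steady state)

yes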